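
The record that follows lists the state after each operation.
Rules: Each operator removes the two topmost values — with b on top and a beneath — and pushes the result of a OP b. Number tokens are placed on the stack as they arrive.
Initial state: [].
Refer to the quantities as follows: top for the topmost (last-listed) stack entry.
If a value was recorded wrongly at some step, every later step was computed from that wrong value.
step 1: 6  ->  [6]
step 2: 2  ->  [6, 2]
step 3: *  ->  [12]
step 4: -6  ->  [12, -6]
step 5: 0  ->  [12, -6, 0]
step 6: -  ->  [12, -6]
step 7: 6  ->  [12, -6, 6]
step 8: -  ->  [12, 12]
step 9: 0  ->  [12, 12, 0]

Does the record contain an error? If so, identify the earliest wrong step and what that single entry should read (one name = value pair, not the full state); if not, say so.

step 8, top = -12

step 1: push 6: top = 6 -> agrees with the record
step 2: push 2: top = 2 -> consistent with the record
step 3: 6 * 2 = 12 -> checks out
step 4: push -6: top = -6 -> confirmed correct
step 5: push 0: top = 0 -> in agreement
step 6: -6 - 0 = -6 -> confirmed correct
step 7: push 6: top = 6 -> checks out
step 8: -6 - 6 = -12 -> a discrepancy with the record
So the first discrepancy is step 8, where the right value is top = -12.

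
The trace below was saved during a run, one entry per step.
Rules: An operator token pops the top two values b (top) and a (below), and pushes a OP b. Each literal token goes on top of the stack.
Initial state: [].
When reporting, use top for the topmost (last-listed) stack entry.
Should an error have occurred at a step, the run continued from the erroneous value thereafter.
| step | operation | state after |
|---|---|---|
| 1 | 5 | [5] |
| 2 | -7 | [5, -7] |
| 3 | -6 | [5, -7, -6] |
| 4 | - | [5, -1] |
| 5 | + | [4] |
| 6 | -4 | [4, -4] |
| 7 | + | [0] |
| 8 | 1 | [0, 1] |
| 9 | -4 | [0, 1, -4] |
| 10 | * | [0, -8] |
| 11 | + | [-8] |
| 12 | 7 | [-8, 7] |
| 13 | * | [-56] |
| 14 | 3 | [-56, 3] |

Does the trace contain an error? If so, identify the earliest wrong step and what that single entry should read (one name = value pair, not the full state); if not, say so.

Recomputing the run from the initial state:
step 1: [5]
step 2: [5, -7]
step 3: [5, -7, -6]
step 4: [5, -1]
step 5: [4]
step 6: [4, -4]
step 7: [0]
step 8: [0, 1]
step 9: [0, 1, -4]
step 10: [0, -4]
step 11: [-4]
step 12: [-4, 7]
step 13: [-28]
step 14: [-28, 3]
The first disagreement with the trace is at step 10, where the value should be top = -4.

step 10, top = -4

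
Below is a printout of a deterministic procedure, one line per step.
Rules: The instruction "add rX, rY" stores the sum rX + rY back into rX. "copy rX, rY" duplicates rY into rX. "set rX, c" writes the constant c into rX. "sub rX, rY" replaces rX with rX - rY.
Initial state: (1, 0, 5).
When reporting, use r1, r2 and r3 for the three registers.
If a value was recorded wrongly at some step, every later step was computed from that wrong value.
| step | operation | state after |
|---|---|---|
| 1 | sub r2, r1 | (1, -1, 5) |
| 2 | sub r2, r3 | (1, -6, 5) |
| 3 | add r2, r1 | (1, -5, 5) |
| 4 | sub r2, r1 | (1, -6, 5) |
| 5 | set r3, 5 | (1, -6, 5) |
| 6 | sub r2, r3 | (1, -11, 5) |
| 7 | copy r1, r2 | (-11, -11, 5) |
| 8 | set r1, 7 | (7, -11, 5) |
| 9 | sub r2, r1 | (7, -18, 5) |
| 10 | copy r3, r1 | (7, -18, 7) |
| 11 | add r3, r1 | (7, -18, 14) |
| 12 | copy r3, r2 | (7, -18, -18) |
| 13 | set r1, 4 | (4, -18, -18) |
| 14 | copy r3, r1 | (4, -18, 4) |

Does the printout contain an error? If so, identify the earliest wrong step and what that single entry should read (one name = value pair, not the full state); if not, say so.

no error

Recomputing the run from the initial state:
step 1: r1 = 1, r2 = -1, r3 = 5
step 2: r1 = 1, r2 = -6, r3 = 5
step 3: r1 = 1, r2 = -5, r3 = 5
step 4: r1 = 1, r2 = -6, r3 = 5
step 5: r1 = 1, r2 = -6, r3 = 5
step 6: r1 = 1, r2 = -11, r3 = 5
step 7: r1 = -11, r2 = -11, r3 = 5
step 8: r1 = 7, r2 = -11, r3 = 5
step 9: r1 = 7, r2 = -18, r3 = 5
step 10: r1 = 7, r2 = -18, r3 = 7
step 11: r1 = 7, r2 = -18, r3 = 14
step 12: r1 = 7, r2 = -18, r3 = -18
step 13: r1 = 4, r2 = -18, r3 = -18
step 14: r1 = 4, r2 = -18, r3 = 4
This matches the printout at every step.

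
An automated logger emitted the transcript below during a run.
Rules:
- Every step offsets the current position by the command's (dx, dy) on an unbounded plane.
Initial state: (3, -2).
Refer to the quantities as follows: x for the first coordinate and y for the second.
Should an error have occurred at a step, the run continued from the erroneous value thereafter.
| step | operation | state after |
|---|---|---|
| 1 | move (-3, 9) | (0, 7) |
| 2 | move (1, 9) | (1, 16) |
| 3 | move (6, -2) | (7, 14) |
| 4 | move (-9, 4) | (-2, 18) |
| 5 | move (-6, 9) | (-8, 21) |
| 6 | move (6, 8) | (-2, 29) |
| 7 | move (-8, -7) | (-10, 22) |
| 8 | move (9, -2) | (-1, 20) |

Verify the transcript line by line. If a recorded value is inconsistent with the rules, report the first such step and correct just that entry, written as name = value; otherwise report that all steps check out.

step 5, y = 27

step 1: x = 3 + (-3) = 0, y = -2 + (9) = 7 -> in agreement
step 2: x = 0 + (1) = 1, y = 7 + (9) = 16 -> same as recorded
step 3: x = 1 + (6) = 7, y = 16 + (-2) = 14 -> consistent with the transcript
step 4: x = 7 + (-9) = -2, y = 14 + (4) = 18 -> agrees with the transcript
step 5: x = -2 + (-6) = -8, y = 18 + (9) = 27 -> a discrepancy with the transcript
The audit stops at step 5: the recorded entry is wrong and should be y = 27.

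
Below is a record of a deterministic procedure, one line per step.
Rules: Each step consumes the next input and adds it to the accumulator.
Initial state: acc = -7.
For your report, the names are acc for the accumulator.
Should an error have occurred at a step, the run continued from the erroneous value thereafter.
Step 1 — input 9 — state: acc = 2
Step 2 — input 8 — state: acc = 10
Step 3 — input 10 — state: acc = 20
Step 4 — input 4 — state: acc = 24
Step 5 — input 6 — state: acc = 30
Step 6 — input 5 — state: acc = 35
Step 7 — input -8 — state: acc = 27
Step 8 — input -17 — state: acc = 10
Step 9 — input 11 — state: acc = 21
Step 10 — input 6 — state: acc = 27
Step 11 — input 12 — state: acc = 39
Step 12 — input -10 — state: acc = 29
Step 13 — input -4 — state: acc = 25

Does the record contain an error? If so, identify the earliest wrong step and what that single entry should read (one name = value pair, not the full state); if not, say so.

step 1: acc = -7 + 9 = 2 -> confirmed correct
step 2: acc = 2 + 8 = 10 -> consistent with the record
step 3: acc = 10 + 10 = 20 -> checks out
step 4: acc = 20 + 4 = 24 -> verified
step 5: acc = 24 + 6 = 30 -> same as recorded
step 6: acc = 30 + 5 = 35 -> agrees with the record
step 7: acc = 35 + -8 = 27 -> consistent with the record
step 8: acc = 27 + -17 = 10 -> matches
step 9: acc = 10 + 11 = 21 -> checks out
step 10: acc = 21 + 6 = 27 -> verified
step 11: acc = 27 + 12 = 39 -> verified
step 12: acc = 39 + -10 = 29 -> matches
step 13: acc = 29 + -4 = 25 -> confirmed correct
All steps check out; nothing to correct.

no error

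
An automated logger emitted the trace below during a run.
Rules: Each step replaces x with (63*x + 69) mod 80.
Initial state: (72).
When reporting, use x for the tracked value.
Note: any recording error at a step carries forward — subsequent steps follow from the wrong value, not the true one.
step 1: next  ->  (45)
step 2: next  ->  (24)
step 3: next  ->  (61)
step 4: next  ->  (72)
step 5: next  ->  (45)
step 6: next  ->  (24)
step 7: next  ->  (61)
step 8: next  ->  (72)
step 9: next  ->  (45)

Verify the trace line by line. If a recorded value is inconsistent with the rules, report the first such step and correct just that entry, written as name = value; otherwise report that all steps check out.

1. x = (63*72 + 69) mod 80 = 45 (verified)
2. x = (63*45 + 69) mod 80 = 24 (in agreement)
3. x = (63*24 + 69) mod 80 = 61 (consistent with the trace)
4. x = (63*61 + 69) mod 80 = 72 (same as recorded)
5. x = (63*72 + 69) mod 80 = 45 (confirmed correct)
6. x = (63*45 + 69) mod 80 = 24 (confirmed correct)
7. x = (63*24 + 69) mod 80 = 61 (matches)
8. x = (63*61 + 69) mod 80 = 72 (confirmed correct)
9. x = (63*72 + 69) mod 80 = 45 (matches)
No step deviates from the rules.

no error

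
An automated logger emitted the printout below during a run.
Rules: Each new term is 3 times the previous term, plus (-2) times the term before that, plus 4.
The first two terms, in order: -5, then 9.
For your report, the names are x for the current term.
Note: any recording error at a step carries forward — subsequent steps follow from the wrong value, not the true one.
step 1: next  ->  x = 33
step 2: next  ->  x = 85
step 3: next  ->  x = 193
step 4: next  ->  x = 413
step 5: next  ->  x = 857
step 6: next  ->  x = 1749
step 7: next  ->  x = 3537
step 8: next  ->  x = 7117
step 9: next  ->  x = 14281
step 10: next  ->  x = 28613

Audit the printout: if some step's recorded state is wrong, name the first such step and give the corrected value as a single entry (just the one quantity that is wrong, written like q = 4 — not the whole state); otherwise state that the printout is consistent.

step 1, x = 41

Recomputing the run from the initial state:
step 1: x = 41
step 2: x = 109
step 3: x = 249
step 4: x = 533
step 5: x = 1105
step 6: x = 2253
step 7: x = 4553
step 8: x = 9157
step 9: x = 18369
step 10: x = 36797
The first disagreement with the printout is at step 1, where the value should be x = 41.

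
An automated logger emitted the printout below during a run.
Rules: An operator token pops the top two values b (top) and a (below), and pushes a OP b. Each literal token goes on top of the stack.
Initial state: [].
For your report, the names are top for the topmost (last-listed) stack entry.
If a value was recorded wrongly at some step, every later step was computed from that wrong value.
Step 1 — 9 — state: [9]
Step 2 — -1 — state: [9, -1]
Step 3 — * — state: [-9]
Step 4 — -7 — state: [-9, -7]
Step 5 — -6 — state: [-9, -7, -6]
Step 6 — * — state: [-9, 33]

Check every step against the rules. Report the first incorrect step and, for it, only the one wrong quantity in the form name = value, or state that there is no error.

step 6, top = 42

1. push 9: top = 9 (no discrepancy)
2. push -1: top = -1 (no discrepancy)
3. 9 * -1 = -9 (no discrepancy)
4. push -7: top = -7 (same as recorded)
5. push -6: top = -6 (no discrepancy)
6. -7 * -6 = 42 (not what was recorded)
The earliest wrong entry is at step 6: it should read top = 42.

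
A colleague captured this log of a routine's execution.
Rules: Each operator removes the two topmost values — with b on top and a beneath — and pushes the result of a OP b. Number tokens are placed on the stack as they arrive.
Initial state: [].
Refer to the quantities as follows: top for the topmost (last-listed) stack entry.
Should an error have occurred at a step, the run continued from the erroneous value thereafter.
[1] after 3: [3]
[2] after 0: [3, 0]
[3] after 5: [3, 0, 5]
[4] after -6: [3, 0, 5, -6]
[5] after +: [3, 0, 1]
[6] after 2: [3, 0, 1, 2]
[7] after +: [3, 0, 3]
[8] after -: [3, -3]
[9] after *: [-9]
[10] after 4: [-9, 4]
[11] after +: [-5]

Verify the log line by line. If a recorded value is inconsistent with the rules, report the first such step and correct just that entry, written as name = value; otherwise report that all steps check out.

Recomputing the run from the initial state:
step 1: [3]
step 2: [3, 0]
step 3: [3, 0, 5]
step 4: [3, 0, 5, -6]
step 5: [3, 0, -1]
step 6: [3, 0, -1, 2]
step 7: [3, 0, 1]
step 8: [3, -1]
step 9: [-3]
step 10: [-3, 4]
step 11: [1]
The first disagreement with the log is at step 5, where the value should be top = -1.

step 5, top = -1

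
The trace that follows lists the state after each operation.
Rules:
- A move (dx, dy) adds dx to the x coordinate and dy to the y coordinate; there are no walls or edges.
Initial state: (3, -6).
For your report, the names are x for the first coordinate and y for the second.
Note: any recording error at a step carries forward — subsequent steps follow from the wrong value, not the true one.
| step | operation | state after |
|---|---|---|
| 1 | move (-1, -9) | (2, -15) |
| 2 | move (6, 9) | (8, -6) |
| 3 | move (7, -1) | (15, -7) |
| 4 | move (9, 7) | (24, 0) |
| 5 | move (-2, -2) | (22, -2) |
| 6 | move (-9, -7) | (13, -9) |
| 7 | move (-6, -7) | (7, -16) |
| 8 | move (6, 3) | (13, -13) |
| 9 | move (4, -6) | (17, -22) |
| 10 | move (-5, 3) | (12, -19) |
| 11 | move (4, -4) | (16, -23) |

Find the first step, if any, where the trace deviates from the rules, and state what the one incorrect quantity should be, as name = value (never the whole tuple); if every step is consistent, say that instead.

step 9, y = -19

Step 1: x = 3 + (-1) = 2, y = -6 + (-9) = -15 — in agreement.
Step 2: x = 2 + (6) = 8, y = -15 + (9) = -6 — exactly as logged.
Step 3: x = 8 + (7) = 15, y = -6 + (-1) = -7 — checks out.
Step 4: x = 15 + (9) = 24, y = -7 + (7) = 0 — consistent with the trace.
Step 5: x = 24 + (-2) = 22, y = 0 + (-2) = -2 — matches.
Step 6: x = 22 + (-9) = 13, y = -2 + (-7) = -9 — same as recorded.
Step 7: x = 13 + (-6) = 7, y = -9 + (-7) = -16 — checks out.
Step 8: x = 7 + (6) = 13, y = -16 + (3) = -13 — checks out.
Step 9: x = 13 + (4) = 17, y = -13 + (-6) = -19 — this is not what the trace shows.
First deviation found at step 9; the corrected entry is y = -19.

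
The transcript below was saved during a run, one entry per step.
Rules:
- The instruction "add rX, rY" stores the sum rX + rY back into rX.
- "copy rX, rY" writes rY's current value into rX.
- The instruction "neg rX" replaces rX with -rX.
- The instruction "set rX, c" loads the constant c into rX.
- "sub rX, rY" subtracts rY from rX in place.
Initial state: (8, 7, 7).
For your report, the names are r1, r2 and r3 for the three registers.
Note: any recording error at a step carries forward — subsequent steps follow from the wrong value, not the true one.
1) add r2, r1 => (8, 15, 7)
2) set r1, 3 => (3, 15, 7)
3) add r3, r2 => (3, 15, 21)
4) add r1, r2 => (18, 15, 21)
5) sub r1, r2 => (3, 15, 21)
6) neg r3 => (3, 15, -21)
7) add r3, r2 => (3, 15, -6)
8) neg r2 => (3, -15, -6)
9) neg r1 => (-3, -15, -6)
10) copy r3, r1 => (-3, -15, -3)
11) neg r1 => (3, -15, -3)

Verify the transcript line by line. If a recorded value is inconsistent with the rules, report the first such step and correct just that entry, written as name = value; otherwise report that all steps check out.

Step 1: r2 = 7 + 8 = 15 — checks out.
Step 2: r1 = 3 — confirmed correct.
Step 3: r3 = 7 + 15 = 22 — the recorded entry deviates here.
That makes step 3 the first incorrect line — r3 = 22 is what it should show.

step 3, r3 = 22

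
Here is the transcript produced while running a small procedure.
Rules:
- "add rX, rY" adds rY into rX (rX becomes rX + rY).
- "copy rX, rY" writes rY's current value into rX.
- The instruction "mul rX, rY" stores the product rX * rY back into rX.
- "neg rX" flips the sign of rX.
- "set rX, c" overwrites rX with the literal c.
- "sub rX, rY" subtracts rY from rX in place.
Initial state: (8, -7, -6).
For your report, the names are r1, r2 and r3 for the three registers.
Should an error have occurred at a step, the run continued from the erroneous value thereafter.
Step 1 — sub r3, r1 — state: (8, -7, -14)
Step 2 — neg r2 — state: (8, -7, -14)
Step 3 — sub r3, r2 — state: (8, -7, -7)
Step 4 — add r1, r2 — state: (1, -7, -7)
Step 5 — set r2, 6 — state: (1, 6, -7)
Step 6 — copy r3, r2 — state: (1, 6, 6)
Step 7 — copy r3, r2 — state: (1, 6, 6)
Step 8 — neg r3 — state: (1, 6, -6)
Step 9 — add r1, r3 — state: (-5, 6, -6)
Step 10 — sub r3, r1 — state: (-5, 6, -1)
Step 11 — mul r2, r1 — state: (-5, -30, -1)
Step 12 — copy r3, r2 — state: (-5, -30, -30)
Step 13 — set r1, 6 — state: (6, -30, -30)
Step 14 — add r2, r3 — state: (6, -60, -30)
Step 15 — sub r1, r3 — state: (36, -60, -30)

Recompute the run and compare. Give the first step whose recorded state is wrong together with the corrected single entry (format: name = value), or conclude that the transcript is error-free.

step 2, r2 = 7

1. r3 = -6 - 8 = -14 (agrees with the transcript)
2. r2 = -(-7) = 7 (first mismatch against the transcript)
First incorrect step: 2; the correct value is r2 = 7.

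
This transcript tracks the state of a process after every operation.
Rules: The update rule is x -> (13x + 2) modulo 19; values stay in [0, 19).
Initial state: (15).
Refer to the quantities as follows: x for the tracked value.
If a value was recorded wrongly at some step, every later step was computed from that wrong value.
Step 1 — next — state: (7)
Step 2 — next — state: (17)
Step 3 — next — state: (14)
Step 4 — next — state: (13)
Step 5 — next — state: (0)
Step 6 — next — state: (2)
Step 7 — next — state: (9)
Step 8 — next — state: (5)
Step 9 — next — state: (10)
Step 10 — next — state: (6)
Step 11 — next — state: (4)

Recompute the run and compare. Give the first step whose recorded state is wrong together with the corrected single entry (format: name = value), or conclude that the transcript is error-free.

step 1: x = (13*15 + 2) mod 19 = 7 -> confirmed correct
step 2: x = (13*7 + 2) mod 19 = 17 -> no discrepancy
step 3: x = (13*17 + 2) mod 19 = 14 -> in agreement
step 4: x = (13*14 + 2) mod 19 = 13 -> checks out
step 5: x = (13*13 + 2) mod 19 = 0 -> checks out
step 6: x = (13*0 + 2) mod 19 = 2 -> agrees with the transcript
step 7: x = (13*2 + 2) mod 19 = 9 -> checks out
step 8: x = (13*9 + 2) mod 19 = 5 -> matches
step 9: x = (13*5 + 2) mod 19 = 10 -> consistent with the transcript
step 10: x = (13*10 + 2) mod 19 = 18 -> the entry is off here
Step 10 is the first one off; corrected, x = 18.

step 10, x = 18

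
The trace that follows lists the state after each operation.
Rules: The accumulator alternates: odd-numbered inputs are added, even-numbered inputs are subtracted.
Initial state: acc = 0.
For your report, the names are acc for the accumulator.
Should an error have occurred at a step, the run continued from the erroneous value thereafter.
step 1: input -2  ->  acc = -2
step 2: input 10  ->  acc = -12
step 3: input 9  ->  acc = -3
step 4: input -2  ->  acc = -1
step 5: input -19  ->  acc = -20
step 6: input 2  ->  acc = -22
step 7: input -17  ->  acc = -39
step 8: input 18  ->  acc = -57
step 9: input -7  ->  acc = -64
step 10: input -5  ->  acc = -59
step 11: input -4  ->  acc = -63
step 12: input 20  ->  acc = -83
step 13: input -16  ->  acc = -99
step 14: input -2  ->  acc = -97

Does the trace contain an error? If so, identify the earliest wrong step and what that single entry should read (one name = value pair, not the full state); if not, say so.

Step 1: acc = 0 + -2 = -2 — exactly as logged.
Step 2: acc = -2 - 10 = -12 — verified.
Step 3: acc = -12 + 9 = -3 — no discrepancy.
Step 4: acc = -3 - -2 = -1 — confirmed correct.
Step 5: acc = -1 + -19 = -20 — confirmed correct.
Step 6: acc = -20 - 2 = -22 — verified.
Step 7: acc = -22 + -17 = -39 — confirmed correct.
Step 8: acc = -39 - 18 = -57 — verified.
Step 9: acc = -57 + -7 = -64 — agrees with the trace.
Step 10: acc = -64 - -5 = -59 — agrees with the trace.
Step 11: acc = -59 + -4 = -63 — in agreement.
Step 12: acc = -63 - 20 = -83 — checks out.
Step 13: acc = -83 + -16 = -99 — confirmed correct.
Step 14: acc = -99 - -2 = -97 — same as recorded.
The recomputation confirms every line.

no error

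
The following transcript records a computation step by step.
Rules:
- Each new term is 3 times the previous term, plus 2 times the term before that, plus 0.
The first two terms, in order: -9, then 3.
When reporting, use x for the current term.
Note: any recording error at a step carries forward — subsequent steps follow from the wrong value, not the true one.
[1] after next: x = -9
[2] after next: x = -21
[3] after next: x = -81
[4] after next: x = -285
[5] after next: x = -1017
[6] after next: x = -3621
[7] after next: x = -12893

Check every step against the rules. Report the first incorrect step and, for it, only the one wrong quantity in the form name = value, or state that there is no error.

step 7, x = -12897

Step 1: x = 3*(3) + (2)*(-9) + (0) = -9 — no discrepancy.
Step 2: x = 3*(-9) + (2)*(3) + (0) = -21 — matches.
Step 3: x = 3*(-21) + (2)*(-9) + (0) = -81 — exactly as logged.
Step 4: x = 3*(-81) + (2)*(-21) + (0) = -285 — confirmed correct.
Step 5: x = 3*(-285) + (2)*(-81) + (0) = -1017 — same as recorded.
Step 6: x = 3*(-1017) + (2)*(-285) + (0) = -3621 — agrees with the transcript.
Step 7: x = 3*(-3621) + (2)*(-1017) + (0) = -12897 — first mismatch against the transcript.
First deviation found at step 7; the corrected entry is x = -12897.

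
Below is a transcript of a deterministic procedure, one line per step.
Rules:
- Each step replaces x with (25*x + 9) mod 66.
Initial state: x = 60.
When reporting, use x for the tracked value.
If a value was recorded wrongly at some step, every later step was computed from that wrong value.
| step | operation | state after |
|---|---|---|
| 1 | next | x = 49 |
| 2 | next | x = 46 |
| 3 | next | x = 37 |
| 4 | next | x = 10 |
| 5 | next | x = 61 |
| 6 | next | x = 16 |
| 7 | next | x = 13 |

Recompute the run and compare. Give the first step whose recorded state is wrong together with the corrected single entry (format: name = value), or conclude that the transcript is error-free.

step 1, x = 57

1. x = (25*60 + 9) mod 66 = 57 (a discrepancy with the transcript)
That makes step 1 the first incorrect line — x = 57 is what it should show.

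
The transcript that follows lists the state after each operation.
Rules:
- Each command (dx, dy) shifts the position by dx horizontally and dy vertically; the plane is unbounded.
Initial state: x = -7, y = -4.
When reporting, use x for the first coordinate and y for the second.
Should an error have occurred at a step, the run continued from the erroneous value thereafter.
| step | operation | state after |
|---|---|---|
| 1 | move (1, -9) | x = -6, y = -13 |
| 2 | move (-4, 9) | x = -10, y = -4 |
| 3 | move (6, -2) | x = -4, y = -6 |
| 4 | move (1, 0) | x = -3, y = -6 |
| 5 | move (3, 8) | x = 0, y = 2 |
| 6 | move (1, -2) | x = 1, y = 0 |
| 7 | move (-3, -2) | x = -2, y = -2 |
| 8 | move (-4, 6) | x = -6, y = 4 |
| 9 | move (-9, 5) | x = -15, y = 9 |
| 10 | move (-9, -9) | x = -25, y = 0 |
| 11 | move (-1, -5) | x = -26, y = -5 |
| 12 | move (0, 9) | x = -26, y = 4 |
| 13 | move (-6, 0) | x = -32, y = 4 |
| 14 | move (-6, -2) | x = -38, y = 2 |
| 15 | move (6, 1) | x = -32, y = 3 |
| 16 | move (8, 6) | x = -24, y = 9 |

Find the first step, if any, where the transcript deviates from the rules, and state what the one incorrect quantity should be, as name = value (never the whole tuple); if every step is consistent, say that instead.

step 10, x = -24

Recomputing the run from the initial state:
step 1: x = -6, y = -13
step 2: x = -10, y = -4
step 3: x = -4, y = -6
step 4: x = -3, y = -6
step 5: x = 0, y = 2
step 6: x = 1, y = 0
step 7: x = -2, y = -2
step 8: x = -6, y = 4
step 9: x = -15, y = 9
step 10: x = -24, y = 0
step 11: x = -25, y = -5
step 12: x = -25, y = 4
step 13: x = -31, y = 4
step 14: x = -37, y = 2
step 15: x = -31, y = 3
step 16: x = -23, y = 9
The first disagreement with the transcript is at step 10, where the value should be x = -24.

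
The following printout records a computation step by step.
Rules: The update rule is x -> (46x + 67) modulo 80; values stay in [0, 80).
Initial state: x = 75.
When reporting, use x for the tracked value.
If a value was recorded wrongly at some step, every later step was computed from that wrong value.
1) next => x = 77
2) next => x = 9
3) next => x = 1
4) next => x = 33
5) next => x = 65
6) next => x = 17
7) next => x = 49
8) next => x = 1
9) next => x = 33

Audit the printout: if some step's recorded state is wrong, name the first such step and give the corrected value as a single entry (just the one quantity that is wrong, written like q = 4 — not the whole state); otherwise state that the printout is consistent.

Step 1: x = (46*75 + 67) mod 80 = 77 — in agreement.
Step 2: x = (46*77 + 67) mod 80 = 9 — in agreement.
Step 3: x = (46*9 + 67) mod 80 = 1 — consistent with the printout.
Step 4: x = (46*1 + 67) mod 80 = 33 — checks out.
Step 5: x = (46*33 + 67) mod 80 = 65 — no discrepancy.
Step 6: x = (46*65 + 67) mod 80 = 17 — in agreement.
Step 7: x = (46*17 + 67) mod 80 = 49 — confirmed correct.
Step 8: x = (46*49 + 67) mod 80 = 1 — exactly as logged.
Step 9: x = (46*1 + 67) mod 80 = 33 — matches.
Nothing is out of place; the run is error-free.

no error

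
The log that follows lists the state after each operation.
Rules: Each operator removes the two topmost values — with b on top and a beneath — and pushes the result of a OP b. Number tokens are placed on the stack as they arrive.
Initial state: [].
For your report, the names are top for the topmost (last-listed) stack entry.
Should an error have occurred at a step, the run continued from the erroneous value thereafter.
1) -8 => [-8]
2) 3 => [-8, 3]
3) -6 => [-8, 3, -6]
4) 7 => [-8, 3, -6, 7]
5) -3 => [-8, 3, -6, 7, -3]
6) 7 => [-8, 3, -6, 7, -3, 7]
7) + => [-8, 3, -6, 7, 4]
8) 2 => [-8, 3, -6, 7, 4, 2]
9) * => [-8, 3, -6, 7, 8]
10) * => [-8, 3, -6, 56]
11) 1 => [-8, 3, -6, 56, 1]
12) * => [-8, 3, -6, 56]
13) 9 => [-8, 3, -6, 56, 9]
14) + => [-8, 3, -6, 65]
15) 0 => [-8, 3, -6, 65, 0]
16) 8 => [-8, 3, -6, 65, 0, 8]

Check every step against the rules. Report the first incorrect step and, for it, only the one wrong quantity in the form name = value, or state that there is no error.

Recomputing the run from the initial state:
step 1: [-8]
step 2: [-8, 3]
step 3: [-8, 3, -6]
step 4: [-8, 3, -6, 7]
step 5: [-8, 3, -6, 7, -3]
step 6: [-8, 3, -6, 7, -3, 7]
step 7: [-8, 3, -6, 7, 4]
step 8: [-8, 3, -6, 7, 4, 2]
step 9: [-8, 3, -6, 7, 8]
step 10: [-8, 3, -6, 56]
step 11: [-8, 3, -6, 56, 1]
step 12: [-8, 3, -6, 56]
step 13: [-8, 3, -6, 56, 9]
step 14: [-8, 3, -6, 65]
step 15: [-8, 3, -6, 65, 0]
step 16: [-8, 3, -6, 65, 0, 8]
This matches the log at every step.

no error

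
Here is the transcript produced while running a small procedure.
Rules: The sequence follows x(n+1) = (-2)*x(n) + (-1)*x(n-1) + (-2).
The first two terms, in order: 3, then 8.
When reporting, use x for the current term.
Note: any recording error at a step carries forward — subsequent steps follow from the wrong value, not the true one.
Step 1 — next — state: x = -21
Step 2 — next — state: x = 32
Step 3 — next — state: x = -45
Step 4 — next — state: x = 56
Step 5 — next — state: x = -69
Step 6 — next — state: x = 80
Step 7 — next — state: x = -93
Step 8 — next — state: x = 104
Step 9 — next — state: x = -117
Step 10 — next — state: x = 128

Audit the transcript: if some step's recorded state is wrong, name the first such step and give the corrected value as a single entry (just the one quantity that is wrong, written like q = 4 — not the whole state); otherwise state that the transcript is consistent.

Step 1: x = -2*(8) + (-1)*(3) + (-2) = -21 — in agreement.
Step 2: x = -2*(-21) + (-1)*(8) + (-2) = 32 — consistent with the transcript.
Step 3: x = -2*(32) + (-1)*(-21) + (-2) = -45 — agrees with the transcript.
Step 4: x = -2*(-45) + (-1)*(32) + (-2) = 56 — same as recorded.
Step 5: x = -2*(56) + (-1)*(-45) + (-2) = -69 — verified.
Step 6: x = -2*(-69) + (-1)*(56) + (-2) = 80 — confirmed correct.
Step 7: x = -2*(80) + (-1)*(-69) + (-2) = -93 — exactly as logged.
Step 8: x = -2*(-93) + (-1)*(80) + (-2) = 104 — consistent with the transcript.
Step 9: x = -2*(104) + (-1)*(-93) + (-2) = -117 — matches.
Step 10: x = -2*(-117) + (-1)*(104) + (-2) = 128 — verified.
Nothing is out of place; the run is error-free.

no error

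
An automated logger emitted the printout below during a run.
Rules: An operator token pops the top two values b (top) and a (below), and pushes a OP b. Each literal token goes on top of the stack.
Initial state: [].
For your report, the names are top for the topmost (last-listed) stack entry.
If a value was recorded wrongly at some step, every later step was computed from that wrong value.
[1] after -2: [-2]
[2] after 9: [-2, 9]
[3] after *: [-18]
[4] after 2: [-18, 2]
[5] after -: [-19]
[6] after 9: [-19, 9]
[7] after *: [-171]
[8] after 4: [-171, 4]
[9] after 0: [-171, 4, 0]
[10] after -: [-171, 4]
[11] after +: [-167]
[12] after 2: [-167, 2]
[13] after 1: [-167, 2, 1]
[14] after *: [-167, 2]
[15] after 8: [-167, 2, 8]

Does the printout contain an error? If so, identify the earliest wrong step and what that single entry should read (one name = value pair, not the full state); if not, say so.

step 5, top = -20

step 1: push -2: top = -2 -> confirmed correct
step 2: push 9: top = 9 -> verified
step 3: -2 * 9 = -18 -> verified
step 4: push 2: top = 2 -> consistent with the printout
step 5: -18 - 2 = -20 -> the printout has a different value
That makes step 5 the first incorrect line — top = -20 is what it should show.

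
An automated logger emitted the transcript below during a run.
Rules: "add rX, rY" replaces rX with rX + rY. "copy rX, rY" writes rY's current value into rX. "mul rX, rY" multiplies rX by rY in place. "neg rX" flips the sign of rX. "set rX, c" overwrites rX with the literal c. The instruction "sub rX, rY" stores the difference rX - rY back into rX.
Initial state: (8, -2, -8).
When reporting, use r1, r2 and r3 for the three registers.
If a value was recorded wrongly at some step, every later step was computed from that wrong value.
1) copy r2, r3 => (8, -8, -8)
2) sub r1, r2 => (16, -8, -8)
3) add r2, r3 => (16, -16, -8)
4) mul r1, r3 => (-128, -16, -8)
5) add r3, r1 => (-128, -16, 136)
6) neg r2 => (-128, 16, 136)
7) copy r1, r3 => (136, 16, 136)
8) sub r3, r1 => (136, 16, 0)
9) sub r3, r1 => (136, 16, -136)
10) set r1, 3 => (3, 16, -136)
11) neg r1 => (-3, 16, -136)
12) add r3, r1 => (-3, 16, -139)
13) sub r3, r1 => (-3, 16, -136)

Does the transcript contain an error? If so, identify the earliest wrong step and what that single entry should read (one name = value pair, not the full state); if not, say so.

1. r2 = -8 (verified)
2. r1 = 8 - -8 = 16 (exactly as logged)
3. r2 = -8 + -8 = -16 (same as recorded)
4. r1 = 16 * -8 = -128 (consistent with the transcript)
5. r3 = -8 + -128 = -136 (not what was recorded)
First deviation found at step 5; the corrected entry is r3 = -136.

step 5, r3 = -136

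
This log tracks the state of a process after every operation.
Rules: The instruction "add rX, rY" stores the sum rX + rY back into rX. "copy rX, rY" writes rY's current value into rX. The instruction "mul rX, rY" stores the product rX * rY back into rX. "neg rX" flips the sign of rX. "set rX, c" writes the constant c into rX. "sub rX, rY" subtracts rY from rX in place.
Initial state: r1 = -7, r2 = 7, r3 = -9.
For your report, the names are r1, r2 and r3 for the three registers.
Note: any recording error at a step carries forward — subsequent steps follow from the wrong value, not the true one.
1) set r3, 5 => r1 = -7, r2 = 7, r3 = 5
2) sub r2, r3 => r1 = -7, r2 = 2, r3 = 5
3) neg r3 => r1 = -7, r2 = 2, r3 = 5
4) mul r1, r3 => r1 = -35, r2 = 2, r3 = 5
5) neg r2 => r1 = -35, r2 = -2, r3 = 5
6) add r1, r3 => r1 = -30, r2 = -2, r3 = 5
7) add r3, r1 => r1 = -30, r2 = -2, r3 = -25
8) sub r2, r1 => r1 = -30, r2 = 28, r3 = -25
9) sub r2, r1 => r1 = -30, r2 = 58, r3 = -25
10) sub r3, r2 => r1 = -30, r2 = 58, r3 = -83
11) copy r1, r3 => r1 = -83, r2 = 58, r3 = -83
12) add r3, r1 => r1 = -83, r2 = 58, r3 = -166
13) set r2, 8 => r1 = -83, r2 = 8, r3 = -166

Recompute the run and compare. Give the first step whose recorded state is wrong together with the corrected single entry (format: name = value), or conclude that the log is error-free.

step 3, r3 = -5

step 1: r3 = 5 -> matches
step 2: r2 = 7 - 5 = 2 -> no discrepancy
step 3: r3 = -(5) = -5 -> the entry is off here
Step 3 is the first one off; corrected, r3 = -5.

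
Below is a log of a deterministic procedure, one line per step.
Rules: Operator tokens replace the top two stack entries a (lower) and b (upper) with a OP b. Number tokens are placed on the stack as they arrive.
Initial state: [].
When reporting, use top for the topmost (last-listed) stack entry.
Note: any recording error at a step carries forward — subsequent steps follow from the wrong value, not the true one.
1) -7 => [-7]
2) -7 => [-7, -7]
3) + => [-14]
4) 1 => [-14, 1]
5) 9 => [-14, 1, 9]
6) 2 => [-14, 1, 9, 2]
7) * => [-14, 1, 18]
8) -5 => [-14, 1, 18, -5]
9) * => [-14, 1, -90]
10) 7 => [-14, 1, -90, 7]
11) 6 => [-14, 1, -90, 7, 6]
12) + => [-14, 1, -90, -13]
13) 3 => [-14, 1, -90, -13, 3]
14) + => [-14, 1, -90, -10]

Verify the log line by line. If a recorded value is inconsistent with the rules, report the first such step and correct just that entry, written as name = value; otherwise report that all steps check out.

step 12, top = 13

Step 1: push -7: top = -7 — no discrepancy.
Step 2: push -7: top = -7 — matches.
Step 3: -7 + -7 = -14 — consistent with the log.
Step 4: push 1: top = 1 — consistent with the log.
Step 5: push 9: top = 9 — confirmed correct.
Step 6: push 2: top = 2 — verified.
Step 7: 9 * 2 = 18 — no discrepancy.
Step 8: push -5: top = -5 — same as recorded.
Step 9: 18 * -5 = -90 — same as recorded.
Step 10: push 7: top = 7 — matches.
Step 11: push 6: top = 6 — agrees with the log.
Step 12: 7 + 6 = 13 — first mismatch against the log.
First incorrect step: 12; the correct value is top = 13.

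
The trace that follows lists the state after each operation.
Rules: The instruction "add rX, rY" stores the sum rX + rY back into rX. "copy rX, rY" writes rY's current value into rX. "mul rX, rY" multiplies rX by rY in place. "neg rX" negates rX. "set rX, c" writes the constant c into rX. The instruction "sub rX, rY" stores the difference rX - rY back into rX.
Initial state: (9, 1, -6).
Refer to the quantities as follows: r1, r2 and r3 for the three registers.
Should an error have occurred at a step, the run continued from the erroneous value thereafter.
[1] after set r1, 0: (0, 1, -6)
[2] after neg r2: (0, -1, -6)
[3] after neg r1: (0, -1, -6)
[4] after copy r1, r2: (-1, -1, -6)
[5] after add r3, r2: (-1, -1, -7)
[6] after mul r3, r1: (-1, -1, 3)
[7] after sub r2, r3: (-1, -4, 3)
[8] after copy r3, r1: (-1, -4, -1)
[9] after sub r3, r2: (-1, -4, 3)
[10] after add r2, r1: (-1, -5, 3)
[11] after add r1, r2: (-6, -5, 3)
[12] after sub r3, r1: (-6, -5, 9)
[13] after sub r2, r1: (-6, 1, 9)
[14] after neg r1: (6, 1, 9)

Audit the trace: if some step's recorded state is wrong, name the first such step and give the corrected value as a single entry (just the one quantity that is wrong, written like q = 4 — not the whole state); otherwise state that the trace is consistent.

step 6, r3 = 7

Step 1: r1 = 0 — same as recorded.
Step 2: r2 = -(1) = -1 — matches.
Step 3: r1 = -(0) = 0 — consistent with the trace.
Step 4: r1 = -1 — in agreement.
Step 5: r3 = -6 + -1 = -7 — matches.
Step 6: r3 = -7 * -1 = 7 — the trace disagrees here.
Conclusion: step 6 carries the first error; the entry should be r3 = 7.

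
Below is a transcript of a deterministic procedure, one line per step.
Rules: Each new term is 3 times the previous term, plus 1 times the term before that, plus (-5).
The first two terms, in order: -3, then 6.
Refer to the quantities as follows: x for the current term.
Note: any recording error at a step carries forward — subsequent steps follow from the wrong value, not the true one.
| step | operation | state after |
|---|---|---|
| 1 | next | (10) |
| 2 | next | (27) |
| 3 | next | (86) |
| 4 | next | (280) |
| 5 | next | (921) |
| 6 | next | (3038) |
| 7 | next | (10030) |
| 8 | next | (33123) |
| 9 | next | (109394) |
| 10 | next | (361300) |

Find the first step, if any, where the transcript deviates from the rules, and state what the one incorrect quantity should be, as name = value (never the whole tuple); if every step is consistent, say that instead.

step 2, x = 31

step 1: x = 3*(6) + (1)*(-3) + (-5) = 10 -> exactly as logged
step 2: x = 3*(10) + (1)*(6) + (-5) = 31 -> not what was recorded
First deviation found at step 2; the corrected entry is x = 31.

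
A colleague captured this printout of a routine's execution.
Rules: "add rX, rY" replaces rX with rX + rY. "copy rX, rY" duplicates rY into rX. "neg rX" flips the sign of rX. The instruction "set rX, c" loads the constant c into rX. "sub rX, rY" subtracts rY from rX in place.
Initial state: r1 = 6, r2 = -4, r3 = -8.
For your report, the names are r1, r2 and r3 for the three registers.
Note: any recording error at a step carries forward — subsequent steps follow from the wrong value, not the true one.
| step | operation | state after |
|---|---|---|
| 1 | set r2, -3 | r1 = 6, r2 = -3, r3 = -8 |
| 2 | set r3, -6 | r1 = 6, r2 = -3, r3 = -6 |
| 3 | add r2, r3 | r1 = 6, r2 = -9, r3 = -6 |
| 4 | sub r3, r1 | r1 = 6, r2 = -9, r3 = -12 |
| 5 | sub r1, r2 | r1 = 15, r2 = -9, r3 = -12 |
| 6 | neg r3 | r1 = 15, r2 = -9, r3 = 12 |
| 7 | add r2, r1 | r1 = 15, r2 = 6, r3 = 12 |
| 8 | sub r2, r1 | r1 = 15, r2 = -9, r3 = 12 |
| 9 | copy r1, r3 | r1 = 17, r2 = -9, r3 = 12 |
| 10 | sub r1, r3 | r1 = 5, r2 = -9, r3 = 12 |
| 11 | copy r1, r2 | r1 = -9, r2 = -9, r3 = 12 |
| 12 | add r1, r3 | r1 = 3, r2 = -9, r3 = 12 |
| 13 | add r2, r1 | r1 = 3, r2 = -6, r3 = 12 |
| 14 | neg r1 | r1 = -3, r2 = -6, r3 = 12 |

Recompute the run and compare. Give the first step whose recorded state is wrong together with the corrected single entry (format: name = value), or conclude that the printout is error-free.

step 9, r1 = 12

Step 1: r2 = -3 — checks out.
Step 2: r3 = -6 — checks out.
Step 3: r2 = -3 + -6 = -9 — matches.
Step 4: r3 = -6 - 6 = -12 — checks out.
Step 5: r1 = 6 - -9 = 15 — exactly as logged.
Step 6: r3 = -(-12) = 12 — checks out.
Step 7: r2 = -9 + 15 = 6 — verified.
Step 8: r2 = 6 - 15 = -9 — agrees with the printout.
Step 9: r1 = 12 — first mismatch against the printout.
Step 9 is the first one off; corrected, r1 = 12.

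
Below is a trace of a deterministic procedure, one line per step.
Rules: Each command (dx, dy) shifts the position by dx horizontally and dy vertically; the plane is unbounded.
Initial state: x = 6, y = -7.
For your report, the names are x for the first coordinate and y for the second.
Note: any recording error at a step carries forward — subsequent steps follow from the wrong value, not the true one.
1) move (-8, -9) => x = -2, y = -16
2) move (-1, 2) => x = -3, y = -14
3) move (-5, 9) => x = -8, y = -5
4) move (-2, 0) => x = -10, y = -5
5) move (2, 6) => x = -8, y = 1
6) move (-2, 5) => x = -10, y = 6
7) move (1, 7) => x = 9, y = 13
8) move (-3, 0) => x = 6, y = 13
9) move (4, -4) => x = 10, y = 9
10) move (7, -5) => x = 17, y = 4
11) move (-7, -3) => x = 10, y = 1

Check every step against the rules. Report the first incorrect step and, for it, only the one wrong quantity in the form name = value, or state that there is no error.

step 7, x = -9

Recomputing the run from the initial state:
step 1: x = -2, y = -16
step 2: x = -3, y = -14
step 3: x = -8, y = -5
step 4: x = -10, y = -5
step 5: x = -8, y = 1
step 6: x = -10, y = 6
step 7: x = -9, y = 13
step 8: x = -12, y = 13
step 9: x = -8, y = 9
step 10: x = -1, y = 4
step 11: x = -8, y = 1
The first disagreement with the trace is at step 7, where the value should be x = -9.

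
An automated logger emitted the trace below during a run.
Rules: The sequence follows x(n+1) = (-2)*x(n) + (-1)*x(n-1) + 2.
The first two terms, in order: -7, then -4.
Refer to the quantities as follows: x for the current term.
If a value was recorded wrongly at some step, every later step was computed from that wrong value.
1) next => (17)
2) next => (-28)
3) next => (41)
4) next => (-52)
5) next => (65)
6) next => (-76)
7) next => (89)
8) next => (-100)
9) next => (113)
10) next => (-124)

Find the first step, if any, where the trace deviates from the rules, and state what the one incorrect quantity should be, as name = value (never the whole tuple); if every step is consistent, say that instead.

no error

Step 1: x = -2*(-4) + (-1)*(-7) + (2) = 17 — consistent with the trace.
Step 2: x = -2*(17) + (-1)*(-4) + (2) = -28 — confirmed correct.
Step 3: x = -2*(-28) + (-1)*(17) + (2) = 41 — no discrepancy.
Step 4: x = -2*(41) + (-1)*(-28) + (2) = -52 — exactly as logged.
Step 5: x = -2*(-52) + (-1)*(41) + (2) = 65 — verified.
Step 6: x = -2*(65) + (-1)*(-52) + (2) = -76 — in agreement.
Step 7: x = -2*(-76) + (-1)*(65) + (2) = 89 — verified.
Step 8: x = -2*(89) + (-1)*(-76) + (2) = -100 — in agreement.
Step 9: x = -2*(-100) + (-1)*(89) + (2) = 113 — exactly as logged.
Step 10: x = -2*(113) + (-1)*(-100) + (2) = -124 — same as recorded.
Nothing is out of place; the run is error-free.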